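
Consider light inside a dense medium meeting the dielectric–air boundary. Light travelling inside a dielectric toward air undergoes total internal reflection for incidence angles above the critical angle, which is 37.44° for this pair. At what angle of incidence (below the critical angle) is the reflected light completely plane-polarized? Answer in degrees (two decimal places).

θ_B ≈ 31.30°

n₂/n₁ = sin θ_c = sin 37.44° = 0.6079.
tan θ_B equals the same ratio, so θ_B = arctan(0.6079) = 31.30°.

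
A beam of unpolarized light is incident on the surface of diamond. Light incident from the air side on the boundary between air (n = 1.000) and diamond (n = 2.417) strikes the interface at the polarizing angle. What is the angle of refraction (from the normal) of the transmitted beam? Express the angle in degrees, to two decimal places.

First find Brewster's angle: tan θ_B = 2.417/1.000 = 2.4170, giving θ_B = 67.52°.
The refracted ray is perpendicular to the reflected ray, so θ_t = 90° − θ_B = 22.48°.

θ_t ≈ 22.48°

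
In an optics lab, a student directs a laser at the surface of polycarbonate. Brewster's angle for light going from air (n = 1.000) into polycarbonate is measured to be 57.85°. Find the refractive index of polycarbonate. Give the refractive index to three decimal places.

n ≈ 1.591

Full polarization of the reflected beam means tan θ_B = n₂/n₁, where n₁ is the incident medium (air).
n₂ = n₁ tan θ_B = 1.000 × tan 57.85° = 1.591.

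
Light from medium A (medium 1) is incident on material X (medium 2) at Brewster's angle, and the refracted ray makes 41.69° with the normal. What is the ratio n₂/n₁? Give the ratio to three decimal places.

n₂/n₁ ≈ 1.123

At Brewster incidence θ_B = 90° − θ_t = 90° − 41.69° = 48.31°.
Then n₂/n₁ = tan θ_B = tan 48.31° = 1.123.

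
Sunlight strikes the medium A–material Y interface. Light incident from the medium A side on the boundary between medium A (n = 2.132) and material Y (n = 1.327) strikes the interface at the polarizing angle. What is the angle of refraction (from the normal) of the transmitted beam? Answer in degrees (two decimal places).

First find Brewster's angle: tan θ_B = 1.327/2.132 = 0.6224, giving θ_B = 31.90°.
The refracted ray is perpendicular to the reflected ray, so θ_t = 90° − θ_B = 58.10°.

θ_t ≈ 58.10°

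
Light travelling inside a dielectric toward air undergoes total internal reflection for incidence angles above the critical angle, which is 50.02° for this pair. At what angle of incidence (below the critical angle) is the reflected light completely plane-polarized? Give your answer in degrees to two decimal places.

n₂/n₁ = sin θ_c = sin 50.02° = 0.7663.
tan θ_B equals the same ratio, so θ_B = arctan(0.7663) = 37.46°.

θ_B ≈ 37.46°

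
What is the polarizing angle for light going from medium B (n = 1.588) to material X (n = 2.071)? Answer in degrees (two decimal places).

θ_B ≈ 52.52°

The reflected p-component vanishes when tan θ_B = n₂/n₁.
Brewster's condition: tan θ_B = n₂/n₁ = 2.071/1.588 = 1.3042.
So θ_B = arctan 1.3042 = 52.52°.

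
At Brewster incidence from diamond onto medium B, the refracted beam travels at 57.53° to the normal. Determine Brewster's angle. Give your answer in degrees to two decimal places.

θ_B ≈ 32.47°

Since the reflected and refracted rays are at right angles at the polarizing angle, θ_B + θ_t = 90°.
So θ_B = 90° − θ_t = 90° − 57.53° = 32.47°.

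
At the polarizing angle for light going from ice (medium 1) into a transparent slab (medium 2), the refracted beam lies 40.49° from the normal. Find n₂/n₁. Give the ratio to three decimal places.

n₂/n₁ ≈ 1.171

θ_B + θ_t = 90°, so θ_B = 90° − 40.49° = 49.51°.
Then n₂/n₁ = tan θ_B = tan 49.51° = 1.171.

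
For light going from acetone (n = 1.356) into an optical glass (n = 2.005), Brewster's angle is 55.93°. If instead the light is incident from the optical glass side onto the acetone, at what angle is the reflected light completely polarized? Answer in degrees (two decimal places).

Reversing the direction swaps n₁ and n₂, so tan θ_B' = 1/tan θ_B and θ_B' = 90° − θ_B.
Hence θ_B' = 90° − 55.93° = 34.07°.

θ_B' ≈ 34.07°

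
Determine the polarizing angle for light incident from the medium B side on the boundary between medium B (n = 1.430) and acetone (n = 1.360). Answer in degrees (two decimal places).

The reflected p-component vanishes when tan θ_B = n₂/n₁.
Brewster's condition: tan θ_B = n₂/n₁ = 1.360/1.430 = 0.9510.
So θ_B = arctan 0.9510 = 43.56°.

θ_B ≈ 43.56°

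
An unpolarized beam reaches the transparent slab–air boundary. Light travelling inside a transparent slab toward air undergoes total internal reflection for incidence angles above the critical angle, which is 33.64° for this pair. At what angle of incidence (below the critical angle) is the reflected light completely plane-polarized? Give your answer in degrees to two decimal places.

sin θ_c = n₂/n₁, so n₂/n₁ = sin 33.64° = 0.5540.
Brewster: tan θ_B = n₂/n₁ = 0.5540.
θ_B = arctan(0.5540) = 28.99°.

θ_B ≈ 28.99°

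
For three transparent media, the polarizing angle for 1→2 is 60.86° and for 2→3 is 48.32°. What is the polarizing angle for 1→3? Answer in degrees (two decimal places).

n₂/n₁ = tan 60.86° = 1.7937 and n₃/n₂ = tan 48.32° = 1.1232.
So n₃/n₁ = (n₂/n₁)(n₃/n₂) = 1.7937 × 1.1232 = 2.0146.
θ_B(1→3) = arctan(2.0146) = 63.60°.

θ_B ≈ 63.60°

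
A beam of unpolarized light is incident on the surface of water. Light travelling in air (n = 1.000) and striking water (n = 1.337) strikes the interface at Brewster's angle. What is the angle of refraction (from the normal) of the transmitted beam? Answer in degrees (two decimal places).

θ_B = arctan(n₂/n₁) = arctan(1.337/1.000) = 53.21°.
Since θ_B + θ_t = 90° at Brewster incidence, θ_t = 90° − 53.21° = 36.79°.

θ_t ≈ 36.79°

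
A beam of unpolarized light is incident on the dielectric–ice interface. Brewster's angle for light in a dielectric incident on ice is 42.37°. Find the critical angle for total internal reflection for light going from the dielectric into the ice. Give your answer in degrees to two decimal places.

From Brewster, n₂/n₁ = tan θ_B = tan 42.37° = 0.9122.
Then sin θ_c = n₂/n₁ = 0.9122, so θ_c = arcsin 0.9122 = 65.81°.

θ_c ≈ 65.81°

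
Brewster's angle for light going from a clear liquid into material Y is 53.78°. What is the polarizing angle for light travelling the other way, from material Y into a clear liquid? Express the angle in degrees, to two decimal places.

θ_B' ≈ 36.22°

The two Brewster angles are complementary: θ_B' = 90° − θ_B = 90° − 53.78° = 36.22°.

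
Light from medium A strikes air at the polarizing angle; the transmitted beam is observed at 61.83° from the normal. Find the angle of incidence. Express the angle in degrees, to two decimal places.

Since the reflected and refracted rays are at right angles at the polarizing angle, θ_B + θ_t = 90°.
θ_B = 90° − 61.83° = 28.17°.

θ_B ≈ 28.17°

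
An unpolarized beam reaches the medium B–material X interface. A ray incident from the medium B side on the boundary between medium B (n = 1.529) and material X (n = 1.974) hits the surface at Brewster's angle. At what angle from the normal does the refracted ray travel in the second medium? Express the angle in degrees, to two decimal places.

θ_B = arctan(n₂/n₁) = arctan(1.974/1.529) = 52.24°.
The refracted ray is perpendicular to the reflected ray, so θ_t = 90° − θ_B = 37.76°.

θ_t ≈ 37.76°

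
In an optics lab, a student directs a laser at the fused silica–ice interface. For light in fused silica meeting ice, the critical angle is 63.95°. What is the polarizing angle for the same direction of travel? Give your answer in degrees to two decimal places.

θ_B ≈ 41.94°

n₂/n₁ = sin θ_c = sin 63.95° = 0.8984.
tan θ_B equals the same ratio, so θ_B = arctan(0.8984) = 41.94°.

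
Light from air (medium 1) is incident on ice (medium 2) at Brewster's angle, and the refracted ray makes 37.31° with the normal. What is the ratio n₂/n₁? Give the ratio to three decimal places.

n₂/n₁ ≈ 1.312

At Brewster incidence θ_B = 90° − θ_t = 90° − 37.31° = 52.69°.
tan θ_B = n₂/n₁, so n₂/n₁ = tan 52.69° = 1.312.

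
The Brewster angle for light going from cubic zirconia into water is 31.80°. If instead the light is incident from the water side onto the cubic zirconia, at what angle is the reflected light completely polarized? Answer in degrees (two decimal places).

θ_B' ≈ 58.20°

The two Brewster angles are complementary: θ_B' = 90° − θ_B = 90° − 31.80° = 58.20°.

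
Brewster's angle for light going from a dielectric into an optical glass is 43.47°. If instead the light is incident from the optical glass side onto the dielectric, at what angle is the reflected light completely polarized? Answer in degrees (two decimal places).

tan θ_B' = n₁/n₂ = 1/tan θ_B, so θ_B' = 90° − θ_B.
θ_B' = 90° − 43.47° = 46.53°.

θ_B' ≈ 46.53°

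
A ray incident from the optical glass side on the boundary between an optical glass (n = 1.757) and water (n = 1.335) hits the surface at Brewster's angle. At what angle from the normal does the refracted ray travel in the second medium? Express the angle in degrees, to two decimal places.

θ_B = arctan(n₂/n₁) = arctan(1.335/1.757) = 37.23°.
At Brewster's angle the reflected and refracted rays are perpendicular, so θ_t = 90° − θ_B = 90° − 37.23° = 52.77°.

θ_t ≈ 52.77°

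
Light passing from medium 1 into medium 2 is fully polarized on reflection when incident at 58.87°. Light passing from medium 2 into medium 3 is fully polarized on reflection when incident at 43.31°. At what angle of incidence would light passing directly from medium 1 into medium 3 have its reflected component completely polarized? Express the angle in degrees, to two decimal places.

n₂/n₁ = tan 58.87° = 1.6558 and n₃/n₂ = tan 43.31° = 0.9427.
n₃/n₁ = 1.5609. Then tan θ_B(1→3) = n₃/n₁, so θ_B(1→3) = arctan(1.5609) = 57.35°.

θ_B ≈ 57.35°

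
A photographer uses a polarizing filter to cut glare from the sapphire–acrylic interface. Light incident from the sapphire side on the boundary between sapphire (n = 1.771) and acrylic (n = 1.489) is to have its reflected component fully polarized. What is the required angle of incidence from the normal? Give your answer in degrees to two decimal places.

Here n₂/n₁ = 1.489/1.771 = 0.8408, and Brewster's law gives tan θ_B = n₂/n₁.
θ_B = arctan(0.8408) = 40.06°.

θ_B ≈ 40.06°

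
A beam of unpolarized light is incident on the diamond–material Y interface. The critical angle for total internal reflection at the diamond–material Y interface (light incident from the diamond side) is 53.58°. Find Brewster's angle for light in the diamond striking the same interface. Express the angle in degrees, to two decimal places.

n₂/n₁ = sin θ_c = sin 53.58° = 0.8047.
tan θ_B equals the same ratio, so θ_B = arctan(0.8047) = 38.82°.

θ_B ≈ 38.82°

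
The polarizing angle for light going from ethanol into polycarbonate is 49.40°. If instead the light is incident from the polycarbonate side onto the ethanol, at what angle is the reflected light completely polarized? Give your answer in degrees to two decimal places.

tan θ_B' = n₁/n₂ = 1/tan θ_B, so θ_B' = 90° − θ_B.
θ_B' = 90° − 49.40° = 40.60°.

θ_B' ≈ 40.60°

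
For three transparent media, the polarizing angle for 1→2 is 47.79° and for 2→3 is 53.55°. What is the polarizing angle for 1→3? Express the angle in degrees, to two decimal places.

θ_B ≈ 56.18°

n₂/n₁ = tan 47.79° = 1.1025 and n₃/n₂ = tan 53.55° = 1.3539.
Multiplying, n₃/n₁ = 1.1025 × 1.3539 = 1.4926, and θ_B(1→3) = arctan 1.4926 = 56.18°.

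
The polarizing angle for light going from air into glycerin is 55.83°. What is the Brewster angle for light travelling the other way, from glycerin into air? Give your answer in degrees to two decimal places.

tan θ_B' = n₁/n₂ = 1/tan θ_B, so θ_B' = 90° − θ_B.
θ_B' = 90° − 55.83° = 34.17°.

θ_B' ≈ 34.17°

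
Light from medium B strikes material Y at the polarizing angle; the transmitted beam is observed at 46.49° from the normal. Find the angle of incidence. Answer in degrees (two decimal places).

θ_B ≈ 43.51°

Since the reflected and refracted rays are at right angles at the polarizing angle, θ_B + θ_t = 90°.
So θ_B = 90° − θ_t = 90° − 46.49° = 43.51°.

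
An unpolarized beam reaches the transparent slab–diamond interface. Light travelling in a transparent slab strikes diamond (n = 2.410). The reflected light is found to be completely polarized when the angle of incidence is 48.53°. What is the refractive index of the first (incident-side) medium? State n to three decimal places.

Brewster's law: tan θ_B = n₂/n₁ (light incident in a transparent slab, refracted into diamond).
n₁ = n₂ / tan θ_B = 2.410 / tan 48.53° = 2.130.

n ≈ 2.130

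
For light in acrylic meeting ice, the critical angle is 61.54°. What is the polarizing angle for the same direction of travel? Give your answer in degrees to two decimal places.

θ_B ≈ 41.32°

At the critical angle sin θ_c = n₂/n₁, giving n₂/n₁ = sin 61.54° = 0.8792.
Then tan θ_B = n₂/n₁ = 0.8792, so θ_B = arctan 0.8792 = 41.32°.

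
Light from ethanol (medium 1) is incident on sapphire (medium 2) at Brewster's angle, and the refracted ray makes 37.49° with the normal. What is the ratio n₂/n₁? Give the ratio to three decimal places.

At Brewster incidence θ_B = 90° − θ_t = 90° − 37.49° = 52.51°.
Then n₂/n₁ = tan θ_B = tan 52.51° = 1.304.

n₂/n₁ ≈ 1.304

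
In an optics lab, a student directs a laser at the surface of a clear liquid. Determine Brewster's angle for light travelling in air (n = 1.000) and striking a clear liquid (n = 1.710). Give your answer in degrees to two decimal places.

θ_B ≈ 59.68°

tan θ_B = n₂/n₁ = 1.710/1.000 = 1.7100. Taking the arctangent, θ_B = 59.68°.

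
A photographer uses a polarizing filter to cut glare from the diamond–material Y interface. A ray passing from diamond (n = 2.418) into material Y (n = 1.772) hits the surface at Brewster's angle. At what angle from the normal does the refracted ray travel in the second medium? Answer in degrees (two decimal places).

θ_t ≈ 53.76°

θ_B = arctan(n₂/n₁) = arctan(1.772/2.418) = 36.24°.
At Brewster's angle the reflected and refracted rays are perpendicular, so θ_t = 90° − θ_B = 90° − 36.24° = 53.76°.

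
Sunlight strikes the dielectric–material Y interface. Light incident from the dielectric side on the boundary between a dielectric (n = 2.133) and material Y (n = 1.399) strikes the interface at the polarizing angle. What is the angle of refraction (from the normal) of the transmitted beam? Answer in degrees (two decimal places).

First find Brewster's angle: tan θ_B = 1.399/2.133 = 0.6559, giving θ_B = 33.26°.
Since θ_B + θ_t = 90° at Brewster incidence, θ_t = 90° − 33.26° = 56.74°.

θ_t ≈ 56.74°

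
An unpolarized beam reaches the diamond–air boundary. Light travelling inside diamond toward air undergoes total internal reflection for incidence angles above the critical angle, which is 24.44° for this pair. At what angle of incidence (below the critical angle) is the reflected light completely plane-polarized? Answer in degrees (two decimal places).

n₂/n₁ = sin θ_c = sin 24.44° = 0.4137.
tan θ_B equals the same ratio, so θ_B = arctan(0.4137) = 22.48°.

θ_B ≈ 22.48°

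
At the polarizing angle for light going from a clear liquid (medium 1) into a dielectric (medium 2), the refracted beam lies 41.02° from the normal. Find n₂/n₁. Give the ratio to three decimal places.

At Brewster incidence θ_B = 90° − θ_t = 90° − 41.02° = 48.98°.
Then n₂/n₁ = tan θ_B = tan 48.98° = 1.150.

n₂/n₁ ≈ 1.150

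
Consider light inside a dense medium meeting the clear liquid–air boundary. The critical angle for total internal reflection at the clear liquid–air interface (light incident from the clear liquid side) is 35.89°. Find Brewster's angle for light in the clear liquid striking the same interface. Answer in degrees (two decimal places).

sin θ_c = n₂/n₁, so n₂/n₁ = sin 35.89° = 0.5862.
Brewster: tan θ_B = n₂/n₁ = 0.5862.
θ_B = arctan(0.5862) = 30.38°.

θ_B ≈ 30.38°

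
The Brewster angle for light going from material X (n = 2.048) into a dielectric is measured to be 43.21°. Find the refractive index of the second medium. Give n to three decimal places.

Full polarization of the reflected beam means tan θ_B = n₂/n₁, where n₁ is the incident medium (material X).
n₂ = n₁ tan θ_B = 2.048 × tan 43.21° = 1.924.

n ≈ 1.924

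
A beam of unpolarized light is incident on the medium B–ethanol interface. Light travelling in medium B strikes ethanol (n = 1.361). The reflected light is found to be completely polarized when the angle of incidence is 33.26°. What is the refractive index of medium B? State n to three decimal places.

Brewster's law: tan θ_B = n₂/n₁ (light incident in medium B, refracted into ethanol).
n₁ = n₂ / tan θ_B = 1.361 / tan 33.26° = 2.075.

n ≈ 2.075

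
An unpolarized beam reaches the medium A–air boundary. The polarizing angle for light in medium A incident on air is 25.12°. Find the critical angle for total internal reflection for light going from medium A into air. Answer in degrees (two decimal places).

θ_c ≈ 27.96°

tan θ_B = n₂/n₁ = tan 25.12° = 0.4689.
Total internal reflection: sin θ_c = n₂/n₁ = 0.4689.
θ_c = arcsin(0.4689) = 27.96°.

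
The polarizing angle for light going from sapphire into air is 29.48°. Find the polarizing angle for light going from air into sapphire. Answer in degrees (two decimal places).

θ_B' ≈ 60.52°

Reversing the direction swaps n₁ and n₂, so tan θ_B' = 1/tan θ_B and θ_B' = 90° − θ_B.
Hence θ_B' = 90° − 29.48° = 60.52°.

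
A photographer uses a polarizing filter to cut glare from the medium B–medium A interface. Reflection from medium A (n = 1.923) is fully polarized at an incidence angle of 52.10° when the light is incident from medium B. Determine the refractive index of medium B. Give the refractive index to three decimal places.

Full polarization of the reflected beam means tan θ_B = n₂/n₁, where n₁ is the incident medium (medium B).
n₁ = n₂ / tan θ_B = 1.923 / tan 52.10° = 1.497.

n ≈ 1.497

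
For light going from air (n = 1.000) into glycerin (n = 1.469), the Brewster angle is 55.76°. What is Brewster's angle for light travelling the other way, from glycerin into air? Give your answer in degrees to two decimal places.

θ_B' ≈ 34.24°

tan θ_B' = n₁/n₂ = 1/tan θ_B, so θ_B' = 90° − θ_B.
θ_B' = 90° − 55.76° = 34.24°.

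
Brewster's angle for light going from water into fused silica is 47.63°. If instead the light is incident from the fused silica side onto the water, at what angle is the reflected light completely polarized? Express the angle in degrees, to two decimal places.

The two Brewster angles are complementary: θ_B' = 90° − θ_B = 90° − 47.63° = 42.37°.

θ_B' ≈ 42.37°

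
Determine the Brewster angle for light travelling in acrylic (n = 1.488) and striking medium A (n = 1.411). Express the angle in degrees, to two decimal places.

Brewster's condition: tan θ_B = n₂/n₁ = 1.411/1.488 = 0.9483.
θ_B = arctan(0.9483) = 43.48°.

θ_B ≈ 43.48°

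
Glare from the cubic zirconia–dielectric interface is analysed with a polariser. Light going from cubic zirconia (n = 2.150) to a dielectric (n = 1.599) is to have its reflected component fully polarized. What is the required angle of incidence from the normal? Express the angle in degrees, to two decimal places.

Brewster's condition: tan θ_B = n₂/n₁ = 1.599/2.150 = 0.7437.
So θ_B = arctan 0.7437 = 36.64°.

θ_B ≈ 36.64°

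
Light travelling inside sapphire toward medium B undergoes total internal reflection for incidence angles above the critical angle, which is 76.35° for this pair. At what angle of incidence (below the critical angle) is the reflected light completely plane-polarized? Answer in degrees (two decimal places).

θ_B ≈ 44.18°

n₂/n₁ = sin θ_c = sin 76.35° = 0.9718.
tan θ_B equals the same ratio, so θ_B = arctan(0.9718) = 44.18°.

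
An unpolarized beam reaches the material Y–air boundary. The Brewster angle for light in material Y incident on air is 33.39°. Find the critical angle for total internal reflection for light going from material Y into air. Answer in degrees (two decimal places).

θ_c ≈ 41.23°

n₂/n₁ = tan 33.39° = 0.6591; the critical angle satisfies sin θ_c = n₂/n₁.
θ_c = arcsin(0.6591) = 41.23°.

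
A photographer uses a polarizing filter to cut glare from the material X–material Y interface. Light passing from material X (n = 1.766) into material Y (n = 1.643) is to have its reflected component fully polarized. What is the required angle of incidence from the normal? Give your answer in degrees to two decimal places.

Here n₂/n₁ = 1.643/1.766 = 0.9304, and Brewster's law gives tan θ_B = n₂/n₁.
So θ_B = arctan 0.9304 = 42.93°.

θ_B ≈ 42.93°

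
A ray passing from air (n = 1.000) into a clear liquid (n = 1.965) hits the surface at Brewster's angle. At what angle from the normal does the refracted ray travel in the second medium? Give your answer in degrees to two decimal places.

θ_t ≈ 26.97°

θ_B = arctan(n₂/n₁) = arctan(1.965/1.000) = 63.03°.
Since θ_B + θ_t = 90° at Brewster incidence, θ_t = 90° − 63.03° = 26.97°.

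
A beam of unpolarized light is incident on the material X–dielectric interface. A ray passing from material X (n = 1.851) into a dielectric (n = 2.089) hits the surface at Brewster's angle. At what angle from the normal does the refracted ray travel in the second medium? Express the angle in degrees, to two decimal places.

θ_t ≈ 41.54°

tan θ_B = n₂/n₁ = 2.089/1.851 = 1.1286, so θ_B = 48.46°.
The refracted ray is perpendicular to the reflected ray, so θ_t = 90° − θ_B = 41.54°.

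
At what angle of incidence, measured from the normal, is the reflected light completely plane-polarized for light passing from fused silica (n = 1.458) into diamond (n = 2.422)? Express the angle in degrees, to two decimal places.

Here n₂/n₁ = 2.422/1.458 = 1.6612, and Brewster's law gives tan θ_B = n₂/n₁.
θ_B = arctan(1.6612) = 58.95°.

θ_B ≈ 58.95°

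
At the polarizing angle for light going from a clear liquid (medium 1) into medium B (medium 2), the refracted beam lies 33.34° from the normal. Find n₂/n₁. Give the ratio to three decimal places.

At Brewster incidence θ_B = 90° − θ_t = 90° − 33.34° = 56.66°.
tan θ_B = n₂/n₁, so n₂/n₁ = tan 56.66° = 1.520.

n₂/n₁ ≈ 1.520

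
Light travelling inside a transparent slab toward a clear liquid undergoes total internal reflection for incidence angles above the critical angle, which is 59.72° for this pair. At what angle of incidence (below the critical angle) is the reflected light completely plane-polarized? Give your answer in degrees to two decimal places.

sin θ_c = n₂/n₁, so n₂/n₁ = sin 59.72° = 0.8636.
Brewster: tan θ_B = n₂/n₁ = 0.8636.
θ_B = arctan(0.8636) = 40.81°.

θ_B ≈ 40.81°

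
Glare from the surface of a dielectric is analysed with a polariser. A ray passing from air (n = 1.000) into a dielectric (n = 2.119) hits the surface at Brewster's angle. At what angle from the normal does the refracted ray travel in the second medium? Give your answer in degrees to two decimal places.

θ_B = arctan(n₂/n₁) = arctan(2.119/1.000) = 64.74°.
At Brewster's angle the reflected and refracted rays are perpendicular, so θ_t = 90° − θ_B = 90° − 64.74° = 25.26°.

θ_t ≈ 25.26°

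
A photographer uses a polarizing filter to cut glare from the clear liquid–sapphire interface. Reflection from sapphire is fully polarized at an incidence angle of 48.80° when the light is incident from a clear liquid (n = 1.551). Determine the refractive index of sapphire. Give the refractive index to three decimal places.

n ≈ 1.772

Full polarization of the reflected beam means tan θ_B = n₂/n₁, where n₁ is the incident medium (a clear liquid).
n₂ = n₁ tan θ_B = 1.551 × tan 48.80° = 1.772.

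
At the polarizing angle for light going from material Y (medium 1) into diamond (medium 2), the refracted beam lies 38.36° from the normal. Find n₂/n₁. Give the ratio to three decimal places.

n₂/n₁ ≈ 1.263

θ_B + θ_t = 90°, so θ_B = 90° − 38.36° = 51.64°.
Then n₂/n₁ = tan θ_B = tan 51.64° = 1.263.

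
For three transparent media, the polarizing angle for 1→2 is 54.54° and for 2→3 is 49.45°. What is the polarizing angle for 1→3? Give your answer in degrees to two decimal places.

Each Brewster angle gives a ratio: n₂/n₁ = tan 54.54° = 1.4040, n₃/n₂ = tan 49.45° = 1.1688.
n₃/n₁ = 1.6410. Then tan θ_B(1→3) = n₃/n₁, so θ_B(1→3) = arctan(1.6410) = 58.64°.

θ_B ≈ 58.64°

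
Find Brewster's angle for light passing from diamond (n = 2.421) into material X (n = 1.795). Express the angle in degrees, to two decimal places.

θ_B ≈ 36.55°

Here n₂/n₁ = 1.795/2.421 = 0.7414, and Brewster's law gives tan θ_B = n₂/n₁.
θ_B = arctan(0.7414) = 36.55°.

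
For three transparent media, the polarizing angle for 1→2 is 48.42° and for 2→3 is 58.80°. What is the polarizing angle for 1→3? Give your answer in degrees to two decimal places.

θ_B ≈ 61.75°

Each Brewster angle gives a ratio: n₂/n₁ = tan 48.42° = 1.1271, n₃/n₂ = tan 58.80° = 1.6512.
Multiplying, n₃/n₁ = 1.1271 × 1.6512 = 1.8611, and θ_B(1→3) = arctan 1.8611 = 61.75°.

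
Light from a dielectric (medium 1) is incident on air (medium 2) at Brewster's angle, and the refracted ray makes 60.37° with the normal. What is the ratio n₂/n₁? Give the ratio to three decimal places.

θ_B + θ_t = 90°, so θ_B = 90° − 60.37° = 29.63°.
Then n₂/n₁ = tan θ_B = tan 29.63° = 0.569.

n₂/n₁ ≈ 0.569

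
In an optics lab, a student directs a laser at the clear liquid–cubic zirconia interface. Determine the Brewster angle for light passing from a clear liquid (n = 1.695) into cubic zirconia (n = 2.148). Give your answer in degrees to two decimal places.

θ_B ≈ 51.72°

Brewster's condition: tan θ_B = n₂/n₁ = 2.148/1.695 = 1.2673.
θ_B = arctan(1.2673) = 51.72°.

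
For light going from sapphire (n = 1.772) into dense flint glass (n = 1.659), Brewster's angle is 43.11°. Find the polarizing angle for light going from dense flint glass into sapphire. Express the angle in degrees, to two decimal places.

Reversing the direction swaps n₁ and n₂, so tan θ_B' = 1/tan θ_B and θ_B' = 90° − θ_B.
Hence θ_B' = 90° − 43.11° = 46.89°.

θ_B' ≈ 46.89°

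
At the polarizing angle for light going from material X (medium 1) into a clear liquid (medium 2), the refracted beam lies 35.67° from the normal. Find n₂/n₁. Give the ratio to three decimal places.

θ_B + θ_t = 90°, so θ_B = 90° − 35.67° = 54.33°.
Then n₂/n₁ = tan θ_B = tan 54.33° = 1.393.

n₂/n₁ ≈ 1.393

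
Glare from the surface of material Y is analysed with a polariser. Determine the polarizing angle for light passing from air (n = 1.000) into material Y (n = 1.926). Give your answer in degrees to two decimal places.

Brewster's condition: tan θ_B = n₂/n₁ = 1.926/1.000 = 1.9260. Taking the arctangent, θ_B = 62.56°.

θ_B ≈ 62.56°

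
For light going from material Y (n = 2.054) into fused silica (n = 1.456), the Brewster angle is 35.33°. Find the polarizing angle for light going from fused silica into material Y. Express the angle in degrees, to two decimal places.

The two Brewster angles are complementary: θ_B' = 90° − θ_B = 90° − 35.33° = 54.67°.

θ_B' ≈ 54.67°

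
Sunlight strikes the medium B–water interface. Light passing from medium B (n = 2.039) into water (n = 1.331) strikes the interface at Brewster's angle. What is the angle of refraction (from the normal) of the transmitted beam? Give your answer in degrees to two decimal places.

θ_t ≈ 56.86°

θ_B = arctan(n₂/n₁) = arctan(1.331/2.039) = 33.14°.
Since θ_B + θ_t = 90° at Brewster incidence, θ_t = 90° − 33.14° = 56.86°.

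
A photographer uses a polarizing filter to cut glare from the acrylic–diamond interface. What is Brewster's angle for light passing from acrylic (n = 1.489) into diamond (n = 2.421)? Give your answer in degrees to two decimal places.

Here n₂/n₁ = 2.421/1.489 = 1.6259, and Brewster's law gives tan θ_B = n₂/n₁.
So θ_B = arctan 1.6259 = 58.41°.

θ_B ≈ 58.41°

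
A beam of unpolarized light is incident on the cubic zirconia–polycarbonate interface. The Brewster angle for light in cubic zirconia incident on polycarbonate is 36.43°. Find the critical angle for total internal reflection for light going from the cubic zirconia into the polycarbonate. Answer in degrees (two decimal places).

n₂/n₁ = tan 36.43° = 0.7381; the critical angle satisfies sin θ_c = n₂/n₁.
θ_c = arcsin(0.7381) = 47.57°.

θ_c ≈ 47.57°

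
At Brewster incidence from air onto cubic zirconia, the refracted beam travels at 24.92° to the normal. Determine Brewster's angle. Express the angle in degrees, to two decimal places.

θ_B ≈ 65.08°

Since the reflected and refracted rays are at right angles at the polarizing angle, θ_B + θ_t = 90°.
θ_B = 90° − 24.92° = 65.08°.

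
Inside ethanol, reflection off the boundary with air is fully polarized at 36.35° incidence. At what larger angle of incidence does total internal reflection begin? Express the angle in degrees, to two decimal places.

tan θ_B = n₂/n₁ = tan 36.35° = 0.7359.
Total internal reflection: sin θ_c = n₂/n₁ = 0.7359.
θ_c = arcsin(0.7359) = 47.38°.

θ_c ≈ 47.38°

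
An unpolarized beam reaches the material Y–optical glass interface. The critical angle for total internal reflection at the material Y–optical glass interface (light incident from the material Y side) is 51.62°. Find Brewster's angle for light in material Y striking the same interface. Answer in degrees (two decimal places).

At the critical angle sin θ_c = n₂/n₁, giving n₂/n₁ = sin 51.62° = 0.7839.
Then tan θ_B = n₂/n₁ = 0.7839, so θ_B = arctan 0.7839 = 38.09°.

θ_B ≈ 38.09°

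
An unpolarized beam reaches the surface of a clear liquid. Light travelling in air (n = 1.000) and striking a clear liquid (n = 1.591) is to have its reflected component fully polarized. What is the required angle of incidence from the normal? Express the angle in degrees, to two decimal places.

At Brewster's angle the reflected and refracted rays are perpendicular, which with Snell's law gives tan θ_B = n₂/n₁.
tan θ_B = n₂/n₁ = 1.591/1.000 = 1.5910.
So θ_B = arctan 1.5910 = 57.85°.

θ_B ≈ 57.85°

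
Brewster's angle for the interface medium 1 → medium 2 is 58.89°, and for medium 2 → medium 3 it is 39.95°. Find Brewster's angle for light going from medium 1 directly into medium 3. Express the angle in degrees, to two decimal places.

Each Brewster angle gives a ratio: n₂/n₁ = tan 58.89° = 1.6571, n₃/n₂ = tan 39.95° = 0.8376.
Multiplying, n₃/n₁ = 1.6571 × 0.8376 = 1.3880, and θ_B(1→3) = arctan 1.3880 = 54.23°.

θ_B ≈ 54.23°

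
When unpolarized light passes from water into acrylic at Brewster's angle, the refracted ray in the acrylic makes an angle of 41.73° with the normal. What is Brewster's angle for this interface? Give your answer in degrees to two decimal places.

θ_B ≈ 48.27°

Brewster's condition makes the reflected and refracted beams perpendicular: θ_B + θ_t = 90°.
So θ_B = 90° − θ_t = 90° − 41.73° = 48.27°.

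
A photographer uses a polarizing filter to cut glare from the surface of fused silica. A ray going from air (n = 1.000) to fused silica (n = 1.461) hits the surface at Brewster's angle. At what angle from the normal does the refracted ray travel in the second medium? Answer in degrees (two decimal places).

θ_t ≈ 34.39°

First find Brewster's angle: tan θ_B = 1.461/1.000 = 1.4610, giving θ_B = 55.61°.
The refracted ray is perpendicular to the reflected ray, so θ_t = 90° − θ_B = 34.39°.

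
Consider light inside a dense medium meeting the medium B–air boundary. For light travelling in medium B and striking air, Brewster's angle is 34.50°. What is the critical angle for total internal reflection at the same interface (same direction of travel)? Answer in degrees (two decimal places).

θ_c ≈ 43.42°

tan θ_B = n₂/n₁ = tan 34.50° = 0.6873.
Total internal reflection: sin θ_c = n₂/n₁ = 0.6873.
θ_c = arcsin(0.6873) = 43.42°.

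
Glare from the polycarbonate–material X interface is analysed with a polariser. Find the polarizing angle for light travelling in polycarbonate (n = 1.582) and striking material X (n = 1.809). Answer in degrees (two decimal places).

The reflected p-component vanishes when tan θ_B = n₂/n₁.
Brewster's condition: tan θ_B = n₂/n₁ = 1.809/1.582 = 1.1435. Taking the arctangent, θ_B = 48.83°.

θ_B ≈ 48.83°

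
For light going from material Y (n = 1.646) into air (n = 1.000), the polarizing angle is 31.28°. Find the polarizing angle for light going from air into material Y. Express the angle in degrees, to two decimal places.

Reversing the direction swaps n₁ and n₂, so tan θ_B' = 1/tan θ_B and θ_B' = 90° − θ_B.
Hence θ_B' = 90° − 31.28° = 58.72°.

θ_B' ≈ 58.72°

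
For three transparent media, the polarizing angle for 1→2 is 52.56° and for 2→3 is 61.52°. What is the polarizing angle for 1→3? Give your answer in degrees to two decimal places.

θ_B ≈ 67.44°

n₂/n₁ = tan 52.56° = 1.3061 and n₃/n₂ = tan 61.52° = 1.8433.
Multiplying, n₃/n₁ = 1.3061 × 1.8433 = 2.4075, and θ_B(1→3) = arctan 2.4075 = 67.44°.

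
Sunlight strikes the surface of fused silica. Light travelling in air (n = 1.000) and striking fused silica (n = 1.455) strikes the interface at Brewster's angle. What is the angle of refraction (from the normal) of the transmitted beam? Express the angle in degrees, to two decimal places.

θ_t ≈ 34.50°

First find Brewster's angle: tan θ_B = 1.455/1.000 = 1.4550, giving θ_B = 55.50°.
Since θ_B + θ_t = 90° at Brewster incidence, θ_t = 90° − 55.50° = 34.50°.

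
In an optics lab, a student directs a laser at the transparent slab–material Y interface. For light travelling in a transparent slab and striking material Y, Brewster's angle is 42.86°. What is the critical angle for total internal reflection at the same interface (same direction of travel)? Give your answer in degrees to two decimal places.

θ_c ≈ 68.12°

tan θ_B = n₂/n₁ = tan 42.86° = 0.9280.
Total internal reflection: sin θ_c = n₂/n₁ = 0.9280.
θ_c = arcsin(0.9280) = 68.12°.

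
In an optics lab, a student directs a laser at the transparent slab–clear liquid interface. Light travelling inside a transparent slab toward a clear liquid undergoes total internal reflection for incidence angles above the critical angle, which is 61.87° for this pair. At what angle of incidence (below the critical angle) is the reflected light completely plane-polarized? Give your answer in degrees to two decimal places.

θ_B ≈ 41.41°

At the critical angle sin θ_c = n₂/n₁, giving n₂/n₁ = sin 61.87° = 0.8819.
Then tan θ_B = n₂/n₁ = 0.8819, so θ_B = arctan 0.8819 = 41.41°.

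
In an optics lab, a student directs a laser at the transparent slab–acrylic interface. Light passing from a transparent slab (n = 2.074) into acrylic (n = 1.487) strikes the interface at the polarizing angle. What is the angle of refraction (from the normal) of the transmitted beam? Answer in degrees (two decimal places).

θ_t ≈ 54.36°

θ_B = arctan(n₂/n₁) = arctan(1.487/2.074) = 35.64°.
At Brewster's angle the reflected and refracted rays are perpendicular, so θ_t = 90° − θ_B = 90° − 35.64° = 54.36°.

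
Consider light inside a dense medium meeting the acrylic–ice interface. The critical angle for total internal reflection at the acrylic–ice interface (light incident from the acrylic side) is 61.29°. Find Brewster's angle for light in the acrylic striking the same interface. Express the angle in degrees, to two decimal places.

At the critical angle sin θ_c = n₂/n₁, giving n₂/n₁ = sin 61.29° = 0.8771.
Then tan θ_B = n₂/n₁ = 0.8771, so θ_B = arctan 0.8771 = 41.25°.

θ_B ≈ 41.25°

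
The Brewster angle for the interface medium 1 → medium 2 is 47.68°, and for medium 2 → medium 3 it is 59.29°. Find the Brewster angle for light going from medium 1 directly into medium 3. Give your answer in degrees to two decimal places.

tan θ_B(1→2) = n₂/n₁ = tan 47.68° = 1.0982.
tan θ_B(2→3) = n₃/n₂ = tan 59.29° = 1.6835.
n₃/n₁ = 1.8489. Then tan θ_B(1→3) = n₃/n₁, so θ_B(1→3) = arctan(1.8489) = 61.59°.

θ_B ≈ 61.59°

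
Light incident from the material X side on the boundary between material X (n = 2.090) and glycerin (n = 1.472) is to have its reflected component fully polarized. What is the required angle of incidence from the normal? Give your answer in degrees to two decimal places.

Brewster's condition: tan θ_B = n₂/n₁ = 1.472/2.090 = 0.7043.
θ_B = arctan(0.7043) = 35.16°.

θ_B ≈ 35.16°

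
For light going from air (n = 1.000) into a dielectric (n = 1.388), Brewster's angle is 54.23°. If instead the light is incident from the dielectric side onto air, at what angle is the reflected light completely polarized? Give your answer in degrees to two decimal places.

Reversing the direction swaps n₁ and n₂, so tan θ_B' = 1/tan θ_B and θ_B' = 90° − θ_B.
Hence θ_B' = 90° − 54.23° = 35.77°.

θ_B' ≈ 35.77°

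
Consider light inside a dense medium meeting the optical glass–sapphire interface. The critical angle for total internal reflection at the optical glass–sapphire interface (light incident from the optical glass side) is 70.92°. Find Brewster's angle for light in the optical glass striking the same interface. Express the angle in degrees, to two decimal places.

At the critical angle sin θ_c = n₂/n₁, giving n₂/n₁ = sin 70.92° = 0.9451.
Then tan θ_B = n₂/n₁ = 0.9451, so θ_B = arctan 0.9451 = 43.38°.

θ_B ≈ 43.38°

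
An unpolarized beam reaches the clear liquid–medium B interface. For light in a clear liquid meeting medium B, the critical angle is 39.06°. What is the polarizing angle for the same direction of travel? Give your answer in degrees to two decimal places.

n₂/n₁ = sin θ_c = sin 39.06° = 0.6301.
tan θ_B equals the same ratio, so θ_B = arctan(0.6301) = 32.22°.

θ_B ≈ 32.22°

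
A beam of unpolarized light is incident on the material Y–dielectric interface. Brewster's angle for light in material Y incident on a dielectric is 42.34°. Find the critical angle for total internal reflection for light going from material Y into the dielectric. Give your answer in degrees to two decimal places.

n₂/n₁ = tan 42.34° = 0.9112; the critical angle satisfies sin θ_c = n₂/n₁.
θ_c = arcsin(0.9112) = 65.67°.

θ_c ≈ 65.67°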